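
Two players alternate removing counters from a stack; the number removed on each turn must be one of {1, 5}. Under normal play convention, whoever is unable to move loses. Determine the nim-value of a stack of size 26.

G(0) = 0
G(1) = mex{0} = 1
G(2) = mex{1} = 0
G(3) = mex{0} = 1
G(4) = mex{1} = 0
G(5) = mex{0,0} = 1
G(6) = mex{1,1} = 0
G(7) = mex{0,0} = 1
G(8) = mex{1,1} = 0
G(9) = mex{0,0} = 1
G(10) = mex{1,1} = 0
G(11) = mex{0,0} = 1
G(12) = mex{1,1} = 0
G(13) = mex{0,0} = 1
G(14) = mex{1,1} = 0
G(15) = mex{0,0} = 1
G(16) = mex{1,1} = 0
G(17) = mex{0,0} = 1
G(18) = mex{1,1} = 0
G(19) = mex{0,0} = 1
G(20) = mex{1,1} = 0
G(21) = mex{0,0} = 1
G(22) = mex{1,1} = 0
G(23) = mex{0,0} = 1
G(24) = mex{1,1} = 0
G(25) = mex{0,0} = 1
G(26) = mex{1,1} = 0

0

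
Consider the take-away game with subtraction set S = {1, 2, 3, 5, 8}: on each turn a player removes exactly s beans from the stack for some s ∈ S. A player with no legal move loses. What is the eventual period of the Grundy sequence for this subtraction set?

n :  0  1  2  3  4  5  6  7  8  9 10 11 12 13 14 15 16 17 18 19 20 21
G :  0  1  2  3  0  1  2  3  4  5  0  1  2  3  0  1  2  3  4  5  0  1
G(n+10) = G(n) holds for n = 0,…,7 (a full window of length max(S) = 8), so the sequence is purely periodic with period 10.

10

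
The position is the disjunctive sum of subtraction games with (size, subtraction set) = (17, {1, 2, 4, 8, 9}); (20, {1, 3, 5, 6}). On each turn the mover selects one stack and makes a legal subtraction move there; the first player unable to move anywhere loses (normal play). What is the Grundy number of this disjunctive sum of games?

Stack A, S = {1, 2, 4, 8, 9}:
G(0) = 0
G(1) = mex{0} = 1
G(2) = mex{1,0} = 2
G(3) = mex{2,1} = 0
G(4) = mex{0,2,0} = 1
G(5) = mex{1,0,1} = 2
G(6) = mex{2,1,2} = 0
G(7) = mex{0,2,0} = 1
G(8) = mex{1,0,1,0} = 2
G(9) = mex{2,1,2,1,0} = 3
G(10) = mex{3,2,0,2,1} = 4
G(11) = mex{4,3,1,0,2} = 5
G(12) = mex{5,4,2,1,0} = 3
G(13) = mex{3,5,3,2,1} = 0
G(14) = mex{0,3,4,0,2} = 1
G(15) = mex{1,0,5,1,0} = 2
G(16) = mex{2,1,3,2,1} = 0
G(17) = mex{0,2,0,3,2} = 1
G_A(17) = 1.
Stack B, S = {1, 3, 5, 6}:
n :  0  1  2  3  4  5  6  7  8  9 10 11 12 13 14 15 16 17 18 19 20
G :  0  1  0  1  0  1  2  3  2  3  2  0  1  0  1  0  1  2  3  2  3
G_B(20) = 3.
Combined Grundy value = 1 ⊕ 3 = 2.

2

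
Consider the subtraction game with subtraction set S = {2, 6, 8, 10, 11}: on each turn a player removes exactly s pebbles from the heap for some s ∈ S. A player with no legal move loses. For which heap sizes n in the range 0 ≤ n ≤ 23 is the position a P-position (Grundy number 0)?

G(0) = 0
G(1) = mex{} = 0
G(2) = mex{0} = 1
G(3) = mex{0} = 1
G(4) = mex{1} = 0
G(5) = mex{1} = 0
G(6) = mex{0,0} = 1
G(7) = mex{0,0} = 1
G(8) = mex{1,1,0} = 2
G(9) = mex{1,1,0} = 2
G(10) = mex{2,0,1,0} = 3
G(11) = mex{2,0,1,0,0} = 3
G(12) = mex{3,1,0,1,0} = 2
G(13) = mex{3,1,0,1,1} = 2
G(14) = mex{2,2,1,0,1} = 3
G(15) = mex{2,2,1,0,0} = 3
G(16) = mex{3,3,2,1,0} = 4
G(17) = mex{3,3,2,1,1} = 0
G(18) = mex{4,2,3,2,1} = 0
G(19) = mex{0,2,3,2,2} = 1
G(20) = mex{0,3,2,3,2} = 1
G(21) = mex{1,3,2,3,3} = 0
G(22) = mex{1,4,3,2,3} = 0
G(23) = mex{0,0,3,2,2} = 1
P-positions are exactly the n with G(n) = 0.

0, 1, 4, 5, 17, 18, 21, 22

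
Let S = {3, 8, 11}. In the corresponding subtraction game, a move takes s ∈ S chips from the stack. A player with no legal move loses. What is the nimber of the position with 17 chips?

3

G(0) = 0
G(1) = mex{} = 0
G(2) = mex{} = 0
G(3) = mex{0} = 1
G(4) = mex{0} = 1
G(5) = mex{0} = 1
G(6) = mex{1} = 0
G(7) = mex{1} = 0
G(8) = mex{1,0} = 2
G(9) = mex{0,0} = 1
G(10) = mex{0,0} = 1
G(11) = mex{2,1,0} = 3
G(12) = mex{1,1,0} = 2
G(13) = mex{1,1,0} = 2
G(14) = mex{3,0,1} = 2
G(15) = mex{2,0,1} = 3
G(16) = mex{2,2,1} = 0
G(17) = mex{2,1,0} = 3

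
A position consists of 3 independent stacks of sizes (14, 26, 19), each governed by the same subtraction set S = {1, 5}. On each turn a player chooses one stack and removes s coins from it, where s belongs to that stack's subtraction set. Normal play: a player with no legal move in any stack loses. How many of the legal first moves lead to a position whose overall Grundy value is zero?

6

All stacks use S = {1, 5}:
n :  0  1  2  3  4  5  6  7  8  9 10 11 12 13 14 15 16 17 18 19 20 21 22 23 24 25 26
G :  0  1  0  1  0  1  0  1  0  1  0  1  0  1  0  1  0  1  0  1  0  1  0  1  0  1  0
Stack A: G(14) = 0.
Stack B: G(26) = 0.
Stack C: G(19) = 1.
Combined Grundy value = 0 ⊕ 0 ⊕ 1 = 1.
A winning move leaves total XOR = 0, i.e. changes one component's Grundy value g to g ⊕ X where X is the current total.
Stack A: need g' = 0⊕1 = 1. Options: 14−1→G=1, 14−5→G=1. Hits: 2.
Stack B: need g' = 0⊕1 = 1. Options: 26−1→G=1, 26−5→G=1. Hits: 2.
Stack C: need g' = 1⊕1 = 0. Options: 19−1→G=0, 19−5→G=0. Hits: 2.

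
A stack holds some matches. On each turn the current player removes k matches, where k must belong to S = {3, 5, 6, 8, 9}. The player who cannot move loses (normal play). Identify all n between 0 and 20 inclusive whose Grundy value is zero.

G(0) = 0
G(1) = mex{} = 0
G(2) = mex{} = 0
G(3) = mex{0} = 1
G(4) = mex{0} = 1
G(5) = mex{0,0} = 1
G(6) = mex{1,0,0} = 2
G(7) = mex{1,0,0} = 2
G(8) = mex{1,1,0,0} = 2
G(9) = mex{2,1,1,0,0} = 3
G(10) = mex{2,1,1,0,0} = 3
G(11) = mex{2,2,1,1,0} = 3
G(12) = mex{3,2,2,1,1} = 0
G(13) = mex{3,2,2,1,1} = 0
G(14) = mex{3,3,2,2,1} = 0
G(15) = mex{0,3,3,2,2} = 1
G(16) = mex{0,3,3,2,2} = 1
G(17) = mex{0,0,3,3,2} = 1
G(18) = mex{1,0,0,3,3} = 2
G(19) = mex{1,0,0,3,3} = 2
G(20) = mex{1,1,0,0,3} = 2
P-positions are exactly the n with G(n) = 0.

0, 1, 2, 12, 13, 14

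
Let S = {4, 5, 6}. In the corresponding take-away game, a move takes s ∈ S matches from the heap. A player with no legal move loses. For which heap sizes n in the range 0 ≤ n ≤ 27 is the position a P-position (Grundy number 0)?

0, 1, 2, 3, 10, 11, 12, 13, 20, 21, 22, 23

n :  0  1  2  3  4  5  6  7  8  9 10 11 12 13 14 15 16 17 18 19 20 21 22 23 24 25 26 27
G :  0  0  0  0  1  1  1  1  2  2  0  0  0  0  1  1  1  1  2  2  0  0  0  0  1  1  1  1
P-positions are exactly the n with G(n) = 0.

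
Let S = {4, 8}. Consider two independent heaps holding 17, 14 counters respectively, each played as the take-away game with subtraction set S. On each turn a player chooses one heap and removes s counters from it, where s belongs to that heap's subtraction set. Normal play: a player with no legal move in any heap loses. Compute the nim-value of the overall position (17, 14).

1

All heaps use S = {4, 8}:
G(0) = 0
G(1) = mex{} = 0
G(2) = mex{} = 0
G(3) = mex{} = 0
G(4) = mex{0} = 1
G(5) = mex{0} = 1
G(6) = mex{0} = 1
G(7) = mex{0} = 1
G(8) = mex{1,0} = 2
G(9) = mex{1,0} = 2
G(10) = mex{1,0} = 2
G(11) = mex{1,0} = 2
G(12) = mex{2,1} = 0
G(13) = mex{2,1} = 0
G(14) = mex{2,1} = 0
G(15) = mex{2,1} = 0
G(16) = mex{0,2} = 1
G(17) = mex{0,2} = 1
Heap A: G(17) = 1.
Heap B: G(14) = 0.
Combined Grundy value = 1 ⊕ 0 = 1.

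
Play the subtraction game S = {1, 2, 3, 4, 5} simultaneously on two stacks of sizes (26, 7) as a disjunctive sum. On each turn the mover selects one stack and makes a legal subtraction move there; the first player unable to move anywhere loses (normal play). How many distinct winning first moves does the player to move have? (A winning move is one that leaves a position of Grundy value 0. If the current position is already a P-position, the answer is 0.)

All stacks use S = {1, 2, 3, 4, 5}:
G(0) = 0
G(1) = mex{0} = 1
G(2) = mex{1,0} = 2
G(3) = mex{2,1,0} = 3
G(4) = mex{3,2,1,0} = 4
G(5) = mex{4,3,2,1,0} = 5
G(6) = mex{5,4,3,2,1} = 0
G(7) = mex{0,5,4,3,2} = 1
G(8) = mex{1,0,5,4,3} = 2
G(9) = mex{2,1,0,5,4} = 3
G(10) = mex{3,2,1,0,5} = 4
G(11) = mex{4,3,2,1,0} = 5
G(12) = mex{5,4,3,2,1} = 0
G(13) = mex{0,5,4,3,2} = 1
G(14) = mex{1,0,5,4,3} = 2
G(15) = mex{2,1,0,5,4} = 3
G(16) = mex{3,2,1,0,5} = 4
G(17) = mex{4,3,2,1,0} = 5
G(18) = mex{5,4,3,2,1} = 0
G(19) = mex{0,5,4,3,2} = 1
G(20) = mex{1,0,5,4,3} = 2
G(21) = mex{2,1,0,5,4} = 3
G(22) = mex{3,2,1,0,5} = 4
G(23) = mex{4,3,2,1,0} = 5
G(24) = mex{5,4,3,2,1} = 0
G(25) = mex{0,5,4,3,2} = 1
G(26) = mex{1,0,5,4,3} = 2
Stack A: G(26) = 2.
Stack B: G(7) = 1.
Combined Grundy value = 2 ⊕ 1 = 3.
A winning move leaves total XOR = 0, i.e. changes one component's Grundy value g to g ⊕ X where X is the current total.
Stack A: need g' = 2⊕3 = 1. Options: 26−1→G=1, 26−2→G=0, 26−3→G=5, 26−4→G=4, 26−5→G=3. Hits: 1.
Stack B: need g' = 1⊕3 = 2. Options: 7−1→G=0, 7−2→G=5, 7−3→G=4, 7−4→G=3, 7−5→G=2. Hits: 1.

2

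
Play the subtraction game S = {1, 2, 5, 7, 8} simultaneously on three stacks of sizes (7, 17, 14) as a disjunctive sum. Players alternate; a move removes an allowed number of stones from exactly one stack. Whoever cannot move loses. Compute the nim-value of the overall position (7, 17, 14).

1

All stacks use S = {1, 2, 5, 7, 8}:
G(0) = 0
G(1) = mex{0} = 1
G(2) = mex{1,0} = 2
G(3) = mex{2,1} = 0
G(4) = mex{0,2} = 1
G(5) = mex{1,0,0} = 2
G(6) = mex{2,1,1} = 0
G(7) = mex{0,2,2,0} = 1
G(8) = mex{1,0,0,1,0} = 2
G(9) = mex{2,1,1,2,1} = 0
G(10) = mex{0,2,2,0,2} = 1
G(11) = mex{1,0,0,1,0} = 2
G(12) = mex{2,1,1,2,1} = 0
G(13) = mex{0,2,2,0,2} = 1
G(14) = mex{1,0,0,1,0} = 2
G(15) = mex{2,1,1,2,1} = 0
G(16) = mex{0,2,2,0,2} = 1
G(17) = mex{1,0,0,1,0} = 2
Stack A: G(7) = 1.
Stack B: G(17) = 2.
Stack C: G(14) = 2.
Combined Grundy value = 1 ⊕ 2 ⊕ 2 = 1.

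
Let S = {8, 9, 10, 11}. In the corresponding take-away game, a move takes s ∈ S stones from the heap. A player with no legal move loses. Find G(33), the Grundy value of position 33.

n :  0  1  2  3  4  5  6  7  8  9 10 11 12 13 14 15 16 17 18 19 20 21 22 23 24 25 26 27 28 29 30 31 32 33
G :  0  0  0  0  0  0  0  0  1  1  1  1  1  1  1  1  2  2  2  0  0  0  0  0  0  0  0  1  1  1  1  1  1  1

1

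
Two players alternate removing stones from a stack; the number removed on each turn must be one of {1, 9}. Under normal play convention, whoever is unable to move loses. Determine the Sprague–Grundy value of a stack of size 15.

n :  0  1  2  3  4  5  6  7  8  9 10 11 12 13 14 15
G :  0  1  0  1  0  1  0  1  0  1  0  1  0  1  0  1

1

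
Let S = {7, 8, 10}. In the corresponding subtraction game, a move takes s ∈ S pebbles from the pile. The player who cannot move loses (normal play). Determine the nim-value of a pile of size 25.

G(0) = 0
G(1) = mex{} = 0
G(2) = mex{} = 0
G(3) = mex{} = 0
G(4) = mex{} = 0
G(5) = mex{} = 0
G(6) = mex{} = 0
G(7) = mex{0} = 1
G(8) = mex{0,0} = 1
G(9) = mex{0,0} = 1
G(10) = mex{0,0,0} = 1
G(11) = mex{0,0,0} = 1
G(12) = mex{0,0,0} = 1
G(13) = mex{0,0,0} = 1
G(14) = mex{1,0,0} = 2
G(15) = mex{1,1,0} = 2
G(16) = mex{1,1,0} = 2
G(17) = mex{1,1,1} = 0
G(18) = mex{1,1,1} = 0
G(19) = mex{1,1,1} = 0
G(20) = mex{1,1,1} = 0
G(21) = mex{2,1,1} = 0
G(22) = mex{2,2,1} = 0
G(23) = mex{2,2,1} = 0
G(24) = mex{0,2,2} = 1
G(25) = mex{0,0,2} = 1

1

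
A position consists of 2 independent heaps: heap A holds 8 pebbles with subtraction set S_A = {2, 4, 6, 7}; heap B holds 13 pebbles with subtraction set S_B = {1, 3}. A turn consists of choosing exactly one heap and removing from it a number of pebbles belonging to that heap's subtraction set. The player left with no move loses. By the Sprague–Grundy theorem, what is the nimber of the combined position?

5

Heap A, S = {2, 4, 6, 7}:
G(0) = 0
G(1) = mex{} = 0
G(2) = mex{0} = 1
G(3) = mex{0} = 1
G(4) = mex{1,0} = 2
G(5) = mex{1,0} = 2
G(6) = mex{2,1,0} = 3
G(7) = mex{2,1,0,0} = 3
G(8) = mex{3,2,1,0} = 4
G_A(8) = 4.
Heap B, S = {1, 3}:
n :  0  1  2  3  4  5  6  7  8  9 10 11 12 13
G :  0  1  0  1  0  1  0  1  0  1  0  1  0  1
G_B(13) = 1.
Combined Grundy value = 4 ⊕ 1 = 5.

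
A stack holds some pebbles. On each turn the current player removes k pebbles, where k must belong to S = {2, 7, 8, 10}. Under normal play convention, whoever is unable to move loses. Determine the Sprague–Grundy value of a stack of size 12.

2

n :  0  1  2  3  4  5  6  7  8  9 10 11 12
G :  0  0  1  1  0  0  1  1  2  2  3  3  2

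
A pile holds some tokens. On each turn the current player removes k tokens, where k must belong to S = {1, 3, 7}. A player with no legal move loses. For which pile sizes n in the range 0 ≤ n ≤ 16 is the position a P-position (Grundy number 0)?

n :  0  1  2  3  4  5  6  7  8  9 10 11 12 13 14 15 16
G :  0  1  0  1  0  1  0  1  0  1  0  1  0  1  0  1  0
P-positions are exactly the n with G(n) = 0.

0, 2, 4, 6, 8, 10, 12, 14, 16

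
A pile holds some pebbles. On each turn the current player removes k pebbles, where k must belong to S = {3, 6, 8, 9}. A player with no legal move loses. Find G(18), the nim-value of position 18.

2

G(0) = 0
G(1) = mex{} = 0
G(2) = mex{} = 0
G(3) = mex{0} = 1
G(4) = mex{0} = 1
G(5) = mex{0} = 1
G(6) = mex{1,0} = 2
G(7) = mex{1,0} = 2
G(8) = mex{1,0,0} = 2
G(9) = mex{2,1,0,0} = 3
G(10) = mex{2,1,0,0} = 3
G(11) = mex{2,1,1,0} = 3
G(12) = mex{3,2,1,1} = 0
G(13) = mex{3,2,1,1} = 0
G(14) = mex{3,2,2,1} = 0
G(15) = mex{0,3,2,2} = 1
G(16) = mex{0,3,2,2} = 1
G(17) = mex{0,3,3,2} = 1
G(18) = mex{1,0,3,3} = 2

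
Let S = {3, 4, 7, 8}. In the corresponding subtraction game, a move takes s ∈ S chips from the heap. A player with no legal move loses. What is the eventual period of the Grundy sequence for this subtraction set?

n :  0  1  2  3  4  5  6  7  8  9 10 11 12 13 14 15 16 17 18 19 20 21 22 23
G :  0  0  0  1  1  1  2  2  2  3  3  0  0  0  1  1  1  2  2  2  3  3  0  0
G(n+11) = G(n) holds for n = 0,…,7 (a full window of length max(S) = 8), so the sequence is purely periodic with period 11.

11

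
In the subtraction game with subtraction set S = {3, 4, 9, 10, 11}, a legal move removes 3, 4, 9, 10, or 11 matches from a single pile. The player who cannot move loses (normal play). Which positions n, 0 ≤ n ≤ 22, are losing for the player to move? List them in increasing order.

0, 1, 2, 7, 8, 14, 15, 20, 21, 22

n :  0  1  2  3  4  5  6  7  8  9 10 11 12 13 14 15 16 17 18 19 20 21 22
G :  0  0  0  1  1  1  2  0  0  3  1  1  2  2  0  0  3  1  1  2  0  0  0
P-positions are exactly the n with G(n) = 0.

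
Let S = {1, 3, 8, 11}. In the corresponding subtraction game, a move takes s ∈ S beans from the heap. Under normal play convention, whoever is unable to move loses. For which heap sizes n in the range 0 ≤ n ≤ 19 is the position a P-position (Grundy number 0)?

0, 2, 4, 6, 16, 18

n :  0  1  2  3  4  5  6  7  8  9 10 11 12 13 14 15 16 17 18 19
G :  0  1  0  1  0  1  0  1  2  3  2  3  2  3  2  3  0  1  0  1
P-positions are exactly the n with G(n) = 0.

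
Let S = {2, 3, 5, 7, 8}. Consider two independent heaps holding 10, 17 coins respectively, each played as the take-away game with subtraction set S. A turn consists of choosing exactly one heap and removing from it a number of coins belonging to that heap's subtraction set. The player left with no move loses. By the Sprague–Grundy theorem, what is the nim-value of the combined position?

All heaps use S = {2, 3, 5, 7, 8}:
n :  0  1  2  3  4  5  6  7  8  9 10 11 12 13 14 15 16 17
G :  0  0  1  1  2  2  3  3  4  4  0  0  1  1  2  2  3  3
Heap A: G(10) = 0.
Heap B: G(17) = 3.
Combined Grundy value = 0 ⊕ 3 = 3.

3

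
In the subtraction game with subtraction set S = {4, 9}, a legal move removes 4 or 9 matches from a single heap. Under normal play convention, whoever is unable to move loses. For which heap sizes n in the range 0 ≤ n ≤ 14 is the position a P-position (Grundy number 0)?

0, 1, 2, 3, 8, 13, 14

n :  0  1  2  3  4  5  6  7  8  9 10 11 12 13 14
G :  0  0  0  0  1  1  1  1  0  2  2  2  1  0  0
P-positions are exactly the n with G(n) = 0.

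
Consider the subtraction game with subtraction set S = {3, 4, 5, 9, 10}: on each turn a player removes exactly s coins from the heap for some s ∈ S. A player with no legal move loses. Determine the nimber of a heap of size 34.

2

G(0) = 0
G(1) = mex{} = 0
G(2) = mex{} = 0
G(3) = mex{0} = 1
G(4) = mex{0,0} = 1
G(5) = mex{0,0,0} = 1
G(6) = mex{1,0,0} = 2
G(7) = mex{1,1,0} = 2
G(8) = mex{1,1,1} = 0
G(9) = mex{2,1,1,0} = 3
G(10) = mex{2,2,1,0,0} = 3
G(11) = mex{0,2,2,0,0} = 1
G(12) = mex{3,0,2,1,0} = 4
G(13) = mex{3,3,0,1,1} = 2
G(14) = mex{1,3,3,1,1} = 0
G(15) = mex{4,1,3,2,1} = 0
G(16) = mex{2,4,1,2,2} = 0
G(17) = mex{0,2,4,0,2} = 1
G(18) = mex{0,0,2,3,0} = 1
G(19) = mex{0,0,0,3,3} = 1
G(20) = mex{1,0,0,1,3} = 2
G(21) = mex{1,1,0,4,1} = 2
G(22) = mex{1,1,1,2,4} = 0
G(23) = mex{2,1,1,0,2} = 3
G(24) = mex{2,2,1,0,0} = 3
G(25) = mex{0,2,2,0,0} = 1
G(26) = mex{3,0,2,1,0} = 4
G(27) = mex{3,3,0,1,1} = 2
G(28) = mex{1,3,3,1,1} = 0
G(29) = mex{4,1,3,2,1} = 0
G(30) = mex{2,4,1,2,2} = 0
G(31) = mex{0,2,4,0,2} = 1
G(32) = mex{0,0,2,3,0} = 1
G(33) = mex{0,0,0,3,3} = 1
G(34) = mex{1,0,0,1,3} = 2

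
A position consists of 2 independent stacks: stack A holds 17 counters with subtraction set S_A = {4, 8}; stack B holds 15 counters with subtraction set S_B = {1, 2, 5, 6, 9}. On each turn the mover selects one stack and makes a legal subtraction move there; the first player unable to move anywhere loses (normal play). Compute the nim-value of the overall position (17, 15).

0

Stack A, S = {4, 8}:
G(0) = 0
G(1) = mex{} = 0
G(2) = mex{} = 0
G(3) = mex{} = 0
G(4) = mex{0} = 1
G(5) = mex{0} = 1
G(6) = mex{0} = 1
G(7) = mex{0} = 1
G(8) = mex{1,0} = 2
G(9) = mex{1,0} = 2
G(10) = mex{1,0} = 2
G(11) = mex{1,0} = 2
G(12) = mex{2,1} = 0
G(13) = mex{2,1} = 0
G(14) = mex{2,1} = 0
G(15) = mex{2,1} = 0
G(16) = mex{0,2} = 1
G(17) = mex{0,2} = 1
G_A(17) = 1.
Stack B, S = {1, 2, 5, 6, 9}:
n :  0  1  2  3  4  5  6  7  8  9 10 11 12 13 14 15
G :  0  1  2  0  1  2  3  0  1  2  0  1  2  3  0  1
G_B(15) = 1.
Combined Grundy value = 1 ⊕ 1 = 0.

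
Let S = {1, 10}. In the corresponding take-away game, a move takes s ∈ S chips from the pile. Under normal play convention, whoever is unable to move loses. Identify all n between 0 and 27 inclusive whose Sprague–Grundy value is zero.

0, 2, 4, 6, 8, 11, 13, 15, 17, 19, 22, 24, 26

G(0) = 0
G(1) = mex{0} = 1
G(2) = mex{1} = 0
G(3) = mex{0} = 1
G(4) = mex{1} = 0
G(5) = mex{0} = 1
G(6) = mex{1} = 0
G(7) = mex{0} = 1
G(8) = mex{1} = 0
G(9) = mex{0} = 1
G(10) = mex{1,0} = 2
G(11) = mex{2,1} = 0
G(12) = mex{0,0} = 1
G(13) = mex{1,1} = 0
G(14) = mex{0,0} = 1
G(15) = mex{1,1} = 0
G(16) = mex{0,0} = 1
G(17) = mex{1,1} = 0
G(18) = mex{0,0} = 1
G(19) = mex{1,1} = 0
G(20) = mex{0,2} = 1
G(21) = mex{1,0} = 2
G(22) = mex{2,1} = 0
G(23) = mex{0,0} = 1
G(24) = mex{1,1} = 0
G(25) = mex{0,0} = 1
G(26) = mex{1,1} = 0
G(27) = mex{0,0} = 1
P-positions are exactly the n with G(n) = 0.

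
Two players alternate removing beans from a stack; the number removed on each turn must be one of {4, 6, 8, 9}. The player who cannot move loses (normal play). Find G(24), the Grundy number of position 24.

2

G(0) = 0
G(1) = mex{} = 0
G(2) = mex{} = 0
G(3) = mex{} = 0
G(4) = mex{0} = 1
G(5) = mex{0} = 1
G(6) = mex{0,0} = 1
G(7) = mex{0,0} = 1
G(8) = mex{1,0,0} = 2
G(9) = mex{1,0,0,0} = 2
G(10) = mex{1,1,0,0} = 2
G(11) = mex{1,1,0,0} = 2
G(12) = mex{2,1,1,0} = 3
G(13) = mex{2,1,1,1} = 0
G(14) = mex{2,2,1,1} = 0
G(15) = mex{2,2,1,1} = 0
G(16) = mex{3,2,2,1} = 0
G(17) = mex{0,2,2,2} = 1
G(18) = mex{0,3,2,2} = 1
G(19) = mex{0,0,2,2} = 1
G(20) = mex{0,0,3,2} = 1
G(21) = mex{1,0,0,3} = 2
G(22) = mex{1,0,0,0} = 2
G(23) = mex{1,1,0,0} = 2
G(24) = mex{1,1,0,0} = 2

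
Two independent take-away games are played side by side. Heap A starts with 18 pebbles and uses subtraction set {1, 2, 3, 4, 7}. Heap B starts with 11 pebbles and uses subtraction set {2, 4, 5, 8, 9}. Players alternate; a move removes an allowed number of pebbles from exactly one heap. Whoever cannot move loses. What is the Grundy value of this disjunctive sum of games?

1

Heap A, S = {1, 2, 3, 4, 7}:
n :  0  1  2  3  4  5  6  7  8  9 10 11 12 13 14 15 16 17 18
G :  0  1  2  3  4  0  1  2  3  4  0  1  2  3  4  0  1  2  3
G_A(18) = 3.
Heap B, S = {2, 4, 5, 8, 9}:
G(0) = 0
G(1) = mex{} = 0
G(2) = mex{0} = 1
G(3) = mex{0} = 1
G(4) = mex{1,0} = 2
G(5) = mex{1,0,0} = 2
G(6) = mex{2,1,0} = 3
G(7) = mex{2,1,1} = 0
G(8) = mex{3,2,1,0} = 4
G(9) = mex{0,2,2,0,0} = 1
G(10) = mex{4,3,2,1,0} = 5
G(11) = mex{1,0,3,1,1} = 2
G_B(11) = 2.
Combined Grundy value = 3 ⊕ 2 = 1.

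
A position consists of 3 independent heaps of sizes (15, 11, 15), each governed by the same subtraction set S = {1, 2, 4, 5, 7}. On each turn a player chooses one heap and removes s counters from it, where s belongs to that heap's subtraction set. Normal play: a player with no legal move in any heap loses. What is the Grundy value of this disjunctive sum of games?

All heaps use S = {1, 2, 4, 5, 7}:
G(0) = 0
G(1) = mex{0} = 1
G(2) = mex{1,0} = 2
G(3) = mex{2,1} = 0
G(4) = mex{0,2,0} = 1
G(5) = mex{1,0,1,0} = 2
G(6) = mex{2,1,2,1} = 0
G(7) = mex{0,2,0,2,0} = 1
G(8) = mex{1,0,1,0,1} = 2
G(9) = mex{2,1,2,1,2} = 0
G(10) = mex{0,2,0,2,0} = 1
G(11) = mex{1,0,1,0,1} = 2
G(12) = mex{2,1,2,1,2} = 0
G(13) = mex{0,2,0,2,0} = 1
G(14) = mex{1,0,1,0,1} = 2
G(15) = mex{2,1,2,1,2} = 0
Heap A: G(15) = 0.
Heap B: G(11) = 2.
Heap C: G(15) = 0.
Combined Grundy value = 0 ⊕ 2 ⊕ 0 = 2.

2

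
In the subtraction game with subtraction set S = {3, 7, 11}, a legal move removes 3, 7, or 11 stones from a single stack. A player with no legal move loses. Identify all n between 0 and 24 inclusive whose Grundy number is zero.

0, 1, 2, 6, 10, 14, 15, 16, 20, 24

n :  0  1  2  3  4  5  6  7  8  9 10 11 12 13 14 15 16 17 18 19 20 21 22 23 24
G :  0  0  0  1  1  1  0  2  2  1  0  3  2  1  0  0  0  1  1  1  0  2  2  1  0
P-positions are exactly the n with G(n) = 0.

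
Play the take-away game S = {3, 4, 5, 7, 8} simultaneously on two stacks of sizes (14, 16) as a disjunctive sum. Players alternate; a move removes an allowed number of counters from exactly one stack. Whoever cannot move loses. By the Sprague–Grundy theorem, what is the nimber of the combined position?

0

All stacks use S = {3, 4, 5, 7, 8}:
G(0) = 0
G(1) = mex{} = 0
G(2) = mex{} = 0
G(3) = mex{0} = 1
G(4) = mex{0,0} = 1
G(5) = mex{0,0,0} = 1
G(6) = mex{1,0,0} = 2
G(7) = mex{1,1,0,0} = 2
G(8) = mex{1,1,1,0,0} = 2
G(9) = mex{2,1,1,0,0} = 3
G(10) = mex{2,2,1,1,0} = 3
G(11) = mex{2,2,2,1,1} = 0
G(12) = mex{3,2,2,1,1} = 0
G(13) = mex{3,3,2,2,1} = 0
G(14) = mex{0,3,3,2,2} = 1
G(15) = mex{0,0,3,2,2} = 1
G(16) = mex{0,0,0,3,2} = 1
Stack A: G(14) = 1.
Stack B: G(16) = 1.
Combined Grundy value = 1 ⊕ 1 = 0.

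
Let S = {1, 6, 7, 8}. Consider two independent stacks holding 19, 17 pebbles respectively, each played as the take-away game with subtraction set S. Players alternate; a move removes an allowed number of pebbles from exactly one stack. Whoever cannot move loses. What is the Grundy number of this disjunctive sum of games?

2

All stacks use S = {1, 6, 7, 8}:
G(0) = 0
G(1) = mex{0} = 1
G(2) = mex{1} = 0
G(3) = mex{0} = 1
G(4) = mex{1} = 0
G(5) = mex{0} = 1
G(6) = mex{1,0} = 2
G(7) = mex{2,1,0} = 3
G(8) = mex{3,0,1,0} = 2
G(9) = mex{2,1,0,1} = 3
G(10) = mex{3,0,1,0} = 2
G(11) = mex{2,1,0,1} = 3
G(12) = mex{3,2,1,0} = 4
G(13) = mex{4,3,2,1} = 0
G(14) = mex{0,2,3,2} = 1
G(15) = mex{1,3,2,3} = 0
G(16) = mex{0,2,3,2} = 1
G(17) = mex{1,3,2,3} = 0
G(18) = mex{0,4,3,2} = 1
G(19) = mex{1,0,4,3} = 2
Stack A: G(19) = 2.
Stack B: G(17) = 0.
Combined Grundy value = 2 ⊕ 0 = 2.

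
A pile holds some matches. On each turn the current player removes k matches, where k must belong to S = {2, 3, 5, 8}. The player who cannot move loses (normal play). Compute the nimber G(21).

G(0) = 0
G(1) = mex{} = 0
G(2) = mex{0} = 1
G(3) = mex{0,0} = 1
G(4) = mex{1,0} = 2
G(5) = mex{1,1,0} = 2
G(6) = mex{2,1,0} = 3
G(7) = mex{2,2,1} = 0
G(8) = mex{3,2,1,0} = 4
G(9) = mex{0,3,2,0} = 1
G(10) = mex{4,0,2,1} = 3
G(11) = mex{1,4,3,1} = 0
G(12) = mex{3,1,0,2} = 4
G(13) = mex{0,3,4,2} = 1
G(14) = mex{4,0,1,3} = 2
G(15) = mex{1,4,3,0} = 2
G(16) = mex{2,1,0,4} = 3
G(17) = mex{2,2,4,1} = 0
G(18) = mex{3,2,1,3} = 0
G(19) = mex{0,3,2,0} = 1
G(20) = mex{0,0,2,4} = 1
G(21) = mex{1,0,3,1} = 2

2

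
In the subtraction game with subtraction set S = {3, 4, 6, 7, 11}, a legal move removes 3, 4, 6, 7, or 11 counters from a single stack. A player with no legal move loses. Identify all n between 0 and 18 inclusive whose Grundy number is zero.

0, 1, 2, 10, 15

G(0) = 0
G(1) = mex{} = 0
G(2) = mex{} = 0
G(3) = mex{0} = 1
G(4) = mex{0,0} = 1
G(5) = mex{0,0} = 1
G(6) = mex{1,0,0} = 2
G(7) = mex{1,1,0,0} = 2
G(8) = mex{1,1,0,0} = 2
G(9) = mex{2,1,1,0} = 3
G(10) = mex{2,2,1,1} = 0
G(11) = mex{2,2,1,1,0} = 3
G(12) = mex{3,2,2,1,0} = 4
G(13) = mex{0,3,2,2,0} = 1
G(14) = mex{3,0,2,2,1} = 4
G(15) = mex{4,3,3,2,1} = 0
G(16) = mex{1,4,0,3,1} = 2
G(17) = mex{4,1,3,0,2} = 5
G(18) = mex{0,4,4,3,2} = 1
P-positions are exactly the n with G(n) = 0.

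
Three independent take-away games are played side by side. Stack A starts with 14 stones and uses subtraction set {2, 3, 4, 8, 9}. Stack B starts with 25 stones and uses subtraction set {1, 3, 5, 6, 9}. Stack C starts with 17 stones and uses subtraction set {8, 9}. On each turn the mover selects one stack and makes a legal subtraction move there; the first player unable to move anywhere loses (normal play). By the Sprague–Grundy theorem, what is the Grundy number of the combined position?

0

Stack A, S = {2, 3, 4, 8, 9}:
G(0) = 0
G(1) = mex{} = 0
G(2) = mex{0} = 1
G(3) = mex{0,0} = 1
G(4) = mex{1,0,0} = 2
G(5) = mex{1,1,0} = 2
G(6) = mex{2,1,1} = 0
G(7) = mex{2,2,1} = 0
G(8) = mex{0,2,2,0} = 1
G(9) = mex{0,0,2,0,0} = 1
G(10) = mex{1,0,0,1,0} = 2
G(11) = mex{1,1,0,1,1} = 2
G(12) = mex{2,1,1,2,1} = 0
G(13) = mex{2,2,1,2,2} = 0
G(14) = mex{0,2,2,0,2} = 1
G_A(14) = 1.
Stack B, S = {1, 3, 5, 6, 9}:
n :  0  1  2  3  4  5  6  7  8  9 10 11 12 13 14 15 16 17 18 19 20 21 22 23 24 25
G :  0  1  0  1  0  1  2  3  2  3  2  3  0  1  0  1  0  1  2  3  2  3  2  3  0  1
G_B(25) = 1.
Stack C, S = {8, 9}:
n :  0  1  2  3  4  5  6  7  8  9 10 11 12 13 14 15 16 17
G :  0  0  0  0  0  0  0  0  1  1  1  1  1  1  1  1  2  0
G_C(17) = 0.
Combined Grundy value = 1 ⊕ 1 ⊕ 0 = 0.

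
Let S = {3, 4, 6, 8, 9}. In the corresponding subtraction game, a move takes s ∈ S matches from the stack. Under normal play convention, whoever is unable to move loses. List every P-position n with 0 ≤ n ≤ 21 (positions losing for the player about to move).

0, 1, 2, 12, 13, 14

G(0) = 0
G(1) = mex{} = 0
G(2) = mex{} = 0
G(3) = mex{0} = 1
G(4) = mex{0,0} = 1
G(5) = mex{0,0} = 1
G(6) = mex{1,0,0} = 2
G(7) = mex{1,1,0} = 2
G(8) = mex{1,1,0,0} = 2
G(9) = mex{2,1,1,0,0} = 3
G(10) = mex{2,2,1,0,0} = 3
G(11) = mex{2,2,1,1,0} = 3
G(12) = mex{3,2,2,1,1} = 0
G(13) = mex{3,3,2,1,1} = 0
G(14) = mex{3,3,2,2,1} = 0
G(15) = mex{0,3,3,2,2} = 1
G(16) = mex{0,0,3,2,2} = 1
G(17) = mex{0,0,3,3,2} = 1
G(18) = mex{1,0,0,3,3} = 2
G(19) = mex{1,1,0,3,3} = 2
G(20) = mex{1,1,0,0,3} = 2
G(21) = mex{2,1,1,0,0} = 3
P-positions are exactly the n with G(n) = 0.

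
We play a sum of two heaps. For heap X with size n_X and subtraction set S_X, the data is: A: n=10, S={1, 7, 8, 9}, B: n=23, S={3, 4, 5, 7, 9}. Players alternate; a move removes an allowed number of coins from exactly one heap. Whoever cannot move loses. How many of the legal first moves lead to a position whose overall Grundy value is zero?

4

Heap A, S = {1, 7, 8, 9}:
n :  0  1  2  3  4  5  6  7  8  9 10
G :  0  1  0  1  0  1  0  1  2  3  2
G_A(10) = 2.
Heap B, S = {3, 4, 5, 7, 9}:
G(0) = 0
G(1) = mex{} = 0
G(2) = mex{} = 0
G(3) = mex{0} = 1
G(4) = mex{0,0} = 1
G(5) = mex{0,0,0} = 1
G(6) = mex{1,0,0} = 2
G(7) = mex{1,1,0,0} = 2
G(8) = mex{1,1,1,0} = 2
G(9) = mex{2,1,1,0,0} = 3
G(10) = mex{2,2,1,1,0} = 3
G(11) = mex{2,2,2,1,0} = 3
G(12) = mex{3,2,2,1,1} = 0
G(13) = mex{3,3,2,2,1} = 0
G(14) = mex{3,3,3,2,1} = 0
G(15) = mex{0,3,3,2,2} = 1
G(16) = mex{0,0,3,3,2} = 1
G(17) = mex{0,0,0,3,2} = 1
G(18) = mex{1,0,0,3,3} = 2
G(19) = mex{1,1,0,0,3} = 2
G(20) = mex{1,1,1,0,3} = 2
G(21) = mex{2,1,1,0,0} = 3
G(22) = mex{2,2,1,1,0} = 3
G(23) = mex{2,2,2,1,0} = 3
G_B(23) = 3.
Combined Grundy value = 2 ⊕ 3 = 1.
A winning move leaves total XOR = 0, i.e. changes one component's Grundy value g to g ⊕ X where X is the current total.
Heap A: need g' = 2⊕1 = 3. Options: 10−1→G=3, 10−7→G=1, 10−8→G=0, 10−9→G=1. Hits: 1.
Heap B: need g' = 3⊕1 = 2. Options: 23−3→G=2, 23−4→G=2, 23−5→G=2, 23−7→G=1, 23−9→G=0. Hits: 3.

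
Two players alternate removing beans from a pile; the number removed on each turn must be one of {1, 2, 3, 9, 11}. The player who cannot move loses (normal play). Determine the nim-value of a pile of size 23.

3

n :  0  1  2  3  4  5  6  7  8  9 10 11 12 13 14 15 16 17 18 19 20 21 22 23
G :  0  1  2  3  0  1  2  3  0  1  2  3  0  1  2  3  0  1  2  3  0  1  2  3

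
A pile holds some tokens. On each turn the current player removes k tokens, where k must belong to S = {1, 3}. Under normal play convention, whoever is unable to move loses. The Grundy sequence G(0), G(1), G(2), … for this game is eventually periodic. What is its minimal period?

n :  0  1  2  3  4  5  6  7  8  9 10 11 12 13 14
G :  0  1  0  1  0  1  0  1  0  1  0  1  0  1  0
G(n+2) = G(n) holds for n = 0,…,2 (a full window of length max(S) = 3), so the sequence is purely periodic with period 2.

2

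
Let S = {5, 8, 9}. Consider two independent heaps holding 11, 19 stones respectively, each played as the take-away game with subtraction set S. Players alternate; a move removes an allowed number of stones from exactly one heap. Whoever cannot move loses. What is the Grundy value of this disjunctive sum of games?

All heaps use S = {5, 8, 9}:
G(0) = 0
G(1) = mex{} = 0
G(2) = mex{} = 0
G(3) = mex{} = 0
G(4) = mex{} = 0
G(5) = mex{0} = 1
G(6) = mex{0} = 1
G(7) = mex{0} = 1
G(8) = mex{0,0} = 1
G(9) = mex{0,0,0} = 1
G(10) = mex{1,0,0} = 2
G(11) = mex{1,0,0} = 2
G(12) = mex{1,0,0} = 2
G(13) = mex{1,1,0} = 2
G(14) = mex{1,1,1} = 0
G(15) = mex{2,1,1} = 0
G(16) = mex{2,1,1} = 0
G(17) = mex{2,1,1} = 0
G(18) = mex{2,2,1} = 0
G(19) = mex{0,2,2} = 1
Heap A: G(11) = 2.
Heap B: G(19) = 1.
Combined Grundy value = 2 ⊕ 1 = 3.

3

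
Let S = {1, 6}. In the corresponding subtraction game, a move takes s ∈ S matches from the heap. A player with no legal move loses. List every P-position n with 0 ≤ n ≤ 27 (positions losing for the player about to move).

0, 2, 4, 7, 9, 11, 14, 16, 18, 21, 23, 25

n :  0  1  2  3  4  5  6  7  8  9 10 11 12 13 14 15 16 17 18 19 20 21 22 23 24 25 26 27
G :  0  1  0  1  0  1  2  0  1  0  1  0  1  2  0  1  0  1  0  1  2  0  1  0  1  0  1  2
P-positions are exactly the n with G(n) = 0.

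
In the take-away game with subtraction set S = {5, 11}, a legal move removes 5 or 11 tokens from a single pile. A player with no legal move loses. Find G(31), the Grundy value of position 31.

G(0) = 0
G(1) = mex{} = 0
G(2) = mex{} = 0
G(3) = mex{} = 0
G(4) = mex{} = 0
G(5) = mex{0} = 1
G(6) = mex{0} = 1
G(7) = mex{0} = 1
G(8) = mex{0} = 1
G(9) = mex{0} = 1
G(10) = mex{1} = 0
G(11) = mex{1,0} = 2
G(12) = mex{1,0} = 2
G(13) = mex{1,0} = 2
G(14) = mex{1,0} = 2
G(15) = mex{0,0} = 1
G(16) = mex{2,1} = 0
G(17) = mex{2,1} = 0
G(18) = mex{2,1} = 0
G(19) = mex{2,1} = 0
G(20) = mex{1,1} = 0
G(21) = mex{0,0} = 1
G(22) = mex{0,2} = 1
G(23) = mex{0,2} = 1
G(24) = mex{0,2} = 1
G(25) = mex{0,2} = 1
G(26) = mex{1,1} = 0
G(27) = mex{1,0} = 2
G(28) = mex{1,0} = 2
G(29) = mex{1,0} = 2
G(30) = mex{1,0} = 2
G(31) = mex{0,0} = 1

1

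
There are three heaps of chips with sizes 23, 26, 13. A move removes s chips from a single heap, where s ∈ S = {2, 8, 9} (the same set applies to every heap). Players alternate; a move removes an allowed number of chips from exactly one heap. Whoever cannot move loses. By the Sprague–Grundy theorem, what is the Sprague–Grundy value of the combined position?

0

All heaps use S = {2, 8, 9}:
n :  0  1  2  3  4  5  6  7  8  9 10 11 12 13 14 15 16 17 18 19 20 21 22 23 24 25 26
G :  0  0  1  1  0  0  1  1  2  2  3  0  2  1  3  0  0  1  1  2  3  0  0  1  1  2  0
Heap A: G(23) = 1.
Heap B: G(26) = 0.
Heap C: G(13) = 1.
Combined Grundy value = 1 ⊕ 0 ⊕ 1 = 0.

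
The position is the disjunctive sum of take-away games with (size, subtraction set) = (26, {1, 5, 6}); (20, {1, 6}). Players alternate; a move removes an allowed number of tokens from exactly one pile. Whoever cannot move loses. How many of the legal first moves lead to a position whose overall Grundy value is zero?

Pile A, S = {1, 5, 6}:
G(0) = 0
G(1) = mex{0} = 1
G(2) = mex{1} = 0
G(3) = mex{0} = 1
G(4) = mex{1} = 0
G(5) = mex{0,0} = 1
G(6) = mex{1,1,0} = 2
G(7) = mex{2,0,1} = 3
G(8) = mex{3,1,0} = 2
G(9) = mex{2,0,1} = 3
G(10) = mex{3,1,0} = 2
G(11) = mex{2,2,1} = 0
G(12) = mex{0,3,2} = 1
G(13) = mex{1,2,3} = 0
G(14) = mex{0,3,2} = 1
G(15) = mex{1,2,3} = 0
G(16) = mex{0,0,2} = 1
G(17) = mex{1,1,0} = 2
G(18) = mex{2,0,1} = 3
G(19) = mex{3,1,0} = 2
G(20) = mex{2,0,1} = 3
G(21) = mex{3,1,0} = 2
G(22) = mex{2,2,1} = 0
G(23) = mex{0,3,2} = 1
G(24) = mex{1,2,3} = 0
G(25) = mex{0,3,2} = 1
G(26) = mex{1,2,3} = 0
G_A(26) = 0.
Pile B, S = {1, 6}:
n :  0  1  2  3  4  5  6  7  8  9 10 11 12 13 14 15 16 17 18 19 20
G :  0  1  0  1  0  1  2  0  1  0  1  0  1  2  0  1  0  1  0  1  2
G_B(20) = 2.
Combined Grundy value = 0 ⊕ 2 = 2.
A winning move leaves total XOR = 0, i.e. changes one component's Grundy value g to g ⊕ X where X is the current total.
Pile A: need g' = 0⊕2 = 2. Options: 26−1→G=1, 26−5→G=2, 26−6→G=3. Hits: 1.
Pile B: need g' = 2⊕2 = 0. Options: 20−1→G=1, 20−6→G=0. Hits: 1.

2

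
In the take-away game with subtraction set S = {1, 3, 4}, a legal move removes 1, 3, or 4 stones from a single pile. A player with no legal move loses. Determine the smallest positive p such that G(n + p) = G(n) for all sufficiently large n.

7

n :  0  1  2  3  4  5  6  7  8  9 10 11 12 13 14 15
G :  0  1  0  1  2  3  2  0  1  0  1  2  3  2  0  1
G(n+7) = G(n) holds for n = 0,…,3 (a full window of length max(S) = 4), so the sequence is purely periodic with period 7.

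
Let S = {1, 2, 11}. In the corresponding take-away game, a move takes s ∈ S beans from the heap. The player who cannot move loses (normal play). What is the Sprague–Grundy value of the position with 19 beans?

n :  0  1  2  3  4  5  6  7  8  9 10 11 12 13 14 15 16 17 18 19
G :  0  1  2  0  1  2  0  1  2  0  1  2  0  1  2  0  1  2  0  1

1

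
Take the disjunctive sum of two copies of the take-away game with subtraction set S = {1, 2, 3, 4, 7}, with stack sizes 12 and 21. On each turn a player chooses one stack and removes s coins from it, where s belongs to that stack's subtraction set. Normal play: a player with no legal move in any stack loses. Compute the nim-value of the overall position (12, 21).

All stacks use S = {1, 2, 3, 4, 7}:
n :  0  1  2  3  4  5  6  7  8  9 10 11 12 13 14 15 16 17 18 19 20 21
G :  0  1  2  3  4  0  1  2  3  4  0  1  2  3  4  0  1  2  3  4  0  1
Stack A: G(12) = 2.
Stack B: G(21) = 1.
Combined Grundy value = 2 ⊕ 1 = 3.

3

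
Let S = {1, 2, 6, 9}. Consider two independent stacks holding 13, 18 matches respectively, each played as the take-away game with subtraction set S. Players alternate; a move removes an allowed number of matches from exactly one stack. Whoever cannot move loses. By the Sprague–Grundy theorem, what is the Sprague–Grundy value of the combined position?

All stacks use S = {1, 2, 6, 9}:
n :  0  1  2  3  4  5  6  7  8  9 10 11 12 13 14 15 16 17 18
G :  0  1  2  0  1  2  3  0  1  2  0  1  2  3  0  1  2  0  1
Stack A: G(13) = 3.
Stack B: G(18) = 1.
Combined Grundy value = 3 ⊕ 1 = 2.

2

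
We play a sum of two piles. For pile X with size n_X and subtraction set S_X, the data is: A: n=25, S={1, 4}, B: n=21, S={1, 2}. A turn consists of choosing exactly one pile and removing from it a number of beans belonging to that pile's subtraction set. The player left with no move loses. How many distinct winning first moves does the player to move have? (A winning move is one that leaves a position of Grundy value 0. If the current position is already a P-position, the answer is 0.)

Pile A, S = {1, 4}:
n :  0  1  2  3  4  5  6  7  8  9 10 11 12 13 14 15 16 17 18 19 20 21 22 23 24 25
G :  0  1  0  1  2  0  1  0  1  2  0  1  0  1  2  0  1  0  1  2  0  1  0  1  2  0
G_A(25) = 0.
Pile B, S = {1, 2}:
n :  0  1  2  3  4  5  6  7  8  9 10 11 12 13 14 15 16 17 18 19 20 21
G :  0  1  2  0  1  2  0  1  2  0  1  2  0  1  2  0  1  2  0  1  2  0
G_B(21) = 0.
Combined Grundy value = 0 ⊕ 0 = 0.
A winning move leaves total XOR = 0, i.e. changes one component's Grundy value g to g ⊕ X where X is the current total.
Pile A: target g' = 0⊕0 = 0, but every legal move changes the Grundy value (mex property), so 0 moves.
Pile B: target g' = 0⊕0 = 0, but every legal move changes the Grundy value (mex property), so 0 moves.

0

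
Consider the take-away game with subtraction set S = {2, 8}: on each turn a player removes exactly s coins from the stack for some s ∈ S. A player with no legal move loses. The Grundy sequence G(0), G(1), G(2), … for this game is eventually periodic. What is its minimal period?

10

n :  0  1  2  3  4  5  6  7  8  9 10 11 12 13 14 15 16 17 18 19 20 21
G :  0  0  1  1  0  0  1  1  2  2  0  0  1  1  0  0  1  1  2  2  0  0
G(n+10) = G(n) holds for n = 0,…,7 (a full window of length max(S) = 8), so the sequence is purely periodic with period 10.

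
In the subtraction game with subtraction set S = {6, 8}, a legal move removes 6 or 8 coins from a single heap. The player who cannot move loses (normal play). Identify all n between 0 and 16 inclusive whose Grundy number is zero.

G(0) = 0
G(1) = mex{} = 0
G(2) = mex{} = 0
G(3) = mex{} = 0
G(4) = mex{} = 0
G(5) = mex{} = 0
G(6) = mex{0} = 1
G(7) = mex{0} = 1
G(8) = mex{0,0} = 1
G(9) = mex{0,0} = 1
G(10) = mex{0,0} = 1
G(11) = mex{0,0} = 1
G(12) = mex{1,0} = 2
G(13) = mex{1,0} = 2
G(14) = mex{1,1} = 0
G(15) = mex{1,1} = 0
G(16) = mex{1,1} = 0
P-positions are exactly the n with G(n) = 0.

0, 1, 2, 3, 4, 5, 14, 15, 16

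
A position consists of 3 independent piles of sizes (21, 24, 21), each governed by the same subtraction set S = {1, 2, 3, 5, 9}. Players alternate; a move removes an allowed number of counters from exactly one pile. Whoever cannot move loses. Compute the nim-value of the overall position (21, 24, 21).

All piles use S = {1, 2, 3, 5, 9}:
G(0) = 0
G(1) = mex{0} = 1
G(2) = mex{1,0} = 2
G(3) = mex{2,1,0} = 3
G(4) = mex{3,2,1} = 0
G(5) = mex{0,3,2,0} = 1
G(6) = mex{1,0,3,1} = 2
G(7) = mex{2,1,0,2} = 3
G(8) = mex{3,2,1,3} = 0
G(9) = mex{0,3,2,0,0} = 1
G(10) = mex{1,0,3,1,1} = 2
G(11) = mex{2,1,0,2,2} = 3
G(12) = mex{3,2,1,3,3} = 0
G(13) = mex{0,3,2,0,0} = 1
G(14) = mex{1,0,3,1,1} = 2
G(15) = mex{2,1,0,2,2} = 3
G(16) = mex{3,2,1,3,3} = 0
G(17) = mex{0,3,2,0,0} = 1
G(18) = mex{1,0,3,1,1} = 2
G(19) = mex{2,1,0,2,2} = 3
G(20) = mex{3,2,1,3,3} = 0
G(21) = mex{0,3,2,0,0} = 1
G(22) = mex{1,0,3,1,1} = 2
G(23) = mex{2,1,0,2,2} = 3
G(24) = mex{3,2,1,3,3} = 0
Pile A: G(21) = 1.
Pile B: G(24) = 0.
Pile C: G(21) = 1.
Combined Grundy value = 1 ⊕ 0 ⊕ 1 = 0.

0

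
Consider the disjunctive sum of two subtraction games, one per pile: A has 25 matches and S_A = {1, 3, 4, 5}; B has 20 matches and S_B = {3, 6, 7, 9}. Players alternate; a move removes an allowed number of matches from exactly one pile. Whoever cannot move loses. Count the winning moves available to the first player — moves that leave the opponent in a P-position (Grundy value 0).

Pile A, S = {1, 3, 4, 5}:
n :  0  1  2  3  4  5  6  7  8  9 10 11 12 13 14 15 16 17 18 19 20 21 22 23 24 25
G :  0  1  0  1  2  3  2  3  0  1  0  1  2  3  2  3  0  1  0  1  2  3  2  3  0  1
G_A(25) = 1.
Pile B, S = {3, 6, 7, 9}:
n :  0  1  2  3  4  5  6  7  8  9 10 11 12 13 14 15 16 17 18 19 20
G :  0  0  0  1  1  1  2  2  2  3  3  3  0  0  0  1  1  1  2  2  2
G_B(20) = 2.
Combined Grundy value = 1 ⊕ 2 = 3.
A winning move leaves total XOR = 0, i.e. changes one component's Grundy value g to g ⊕ X where X is the current total.
Pile A: need g' = 1⊕3 = 2. Options: 25−1→G=0, 25−3→G=2, 25−4→G=3, 25−5→G=2. Hits: 2.
Pile B: need g' = 2⊕3 = 1. Options: 20−3→G=1, 20−6→G=0, 20−7→G=0, 20−9→G=3. Hits: 1.

3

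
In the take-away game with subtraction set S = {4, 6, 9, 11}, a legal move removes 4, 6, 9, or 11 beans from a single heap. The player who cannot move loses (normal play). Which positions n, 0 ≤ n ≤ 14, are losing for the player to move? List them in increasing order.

n :  0  1  2  3  4  5  6  7  8  9 10 11 12 13 14
G :  0  0  0  0  1  1  1  1  2  2  2  2  3  3  3
P-positions are exactly the n with G(n) = 0.

0, 1, 2, 3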